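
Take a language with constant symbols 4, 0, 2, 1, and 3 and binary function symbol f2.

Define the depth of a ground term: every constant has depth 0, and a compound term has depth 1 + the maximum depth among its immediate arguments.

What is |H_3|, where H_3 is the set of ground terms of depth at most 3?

Write N_k for the number of ground terms of depth ≤ k. A term of depth ≤ k is either a constant or a function symbol applied to arguments of depth ≤ k−1, so N_k = 5 + N_{k-1}^2.
N_0 = 5
N_1 = 5 + 5^2 = 30
N_2 = 5 + 30^2 = 905
N_3 = 5 + 905^2 = 819030

819030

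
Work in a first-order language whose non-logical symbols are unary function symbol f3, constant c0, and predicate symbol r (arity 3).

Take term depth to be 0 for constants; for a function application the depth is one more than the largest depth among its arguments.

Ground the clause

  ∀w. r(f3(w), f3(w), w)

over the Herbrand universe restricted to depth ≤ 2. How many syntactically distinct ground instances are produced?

3

Ground terms of depth ≤ 2:
  Write N_k for the number of ground terms of depth ≤ k. A term of depth ≤ k is either a constant or a function symbol applied to arguments of depth ≤ k−1, so N_k = 1 + N_{k-1}.
  N_0 = 1
  N_1 = 1 + 1 = 2
  N_2 = 1 + 2 = 3
  Explicitly: c0, f3(c0), f3(f3(c0)).
So there are 3 ground terms available for substitution.
The variable w ranges independently over the available ground terms, and distinct assignments produce distinct instances.
Number of ground instances = 3.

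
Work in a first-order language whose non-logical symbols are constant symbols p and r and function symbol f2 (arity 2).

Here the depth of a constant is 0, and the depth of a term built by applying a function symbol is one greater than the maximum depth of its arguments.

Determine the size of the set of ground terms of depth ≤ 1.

Count level by level. With function symbols f2/2, the terms of depth ≤ k are the 2 constants together with each function applied to depth-≤(k−1) tuples, so N_k = 2 + N_{k-1}^2.
N_0 = 2
N_1 = 2 + 2^2 = 6
Explicitly: p, r, f2(p, p), f2(p, r), f2(r, p), f2(r, r).

6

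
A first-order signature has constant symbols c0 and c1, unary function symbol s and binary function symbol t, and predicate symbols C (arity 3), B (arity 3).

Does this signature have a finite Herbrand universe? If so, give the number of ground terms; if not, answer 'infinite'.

The signature has at least one function symbol (s, arity 1) and at least one constant (c0).
Iterating s gives infinitely many distinct ground terms: c0, s(c0), s(s(c0)), ...
So the Herbrand universe is infinite.

infinite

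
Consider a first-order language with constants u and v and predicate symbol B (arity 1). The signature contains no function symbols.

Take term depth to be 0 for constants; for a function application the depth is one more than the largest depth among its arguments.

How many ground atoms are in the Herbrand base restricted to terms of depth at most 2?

First count ground terms of depth ≤ 2.
With no function symbols every ground term is a constant, so there are exactly 2 ground terms at every depth bound.
N_0 = 2
N_1 = 2
N_2 = 2
So |H| = 2.
Ground atoms are formed by filling each argument slot of a predicate with a term from H, so an r-ary predicate gives |H|^r atoms:
  B: 2
Total ground atoms: 2.

2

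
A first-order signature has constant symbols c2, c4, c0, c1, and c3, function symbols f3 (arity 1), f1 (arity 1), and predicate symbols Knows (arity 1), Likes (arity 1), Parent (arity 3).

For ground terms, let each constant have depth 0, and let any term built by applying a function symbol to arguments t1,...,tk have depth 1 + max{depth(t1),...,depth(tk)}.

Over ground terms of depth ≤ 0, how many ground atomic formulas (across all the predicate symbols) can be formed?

135

First count ground terms of depth ≤ 0.
If N_k denotes the number of depth-≤k ground terms, the 5 constants give N_0 = 5, and each function symbol of arity r contributes N_{k-1}^r new terms at level k: N_k = 5 + N_{k-1} + N_{k-1}.
N_0 = 5
Explicitly: c2, c4, c0, c1, c3.
So |H| = 5.
A ground atom is a predicate applied to a tuple of terms from H, so the count is the sum over predicates of |H|^arity:
  Knows: 5;  Likes: 5;  Parent: 5^3 = 125
Total ground atoms: 5 + 5 + 125 = 135.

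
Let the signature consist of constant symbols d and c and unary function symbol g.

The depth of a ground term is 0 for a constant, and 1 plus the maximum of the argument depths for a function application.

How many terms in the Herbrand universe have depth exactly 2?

If N_k denotes the number of depth-≤k ground terms, the 2 constants give N_0 = 2, and each function symbol of arity r contributes N_{k-1}^r new terms at level k: N_k = 2 + N_{k-1}.
N_0 = 2
N_1 = 2 + 2 = 4
N_2 = 2 + 4 = 6
Terms of depth exactly 2: N_2 − N_1 = 6 − 4 = 2.

2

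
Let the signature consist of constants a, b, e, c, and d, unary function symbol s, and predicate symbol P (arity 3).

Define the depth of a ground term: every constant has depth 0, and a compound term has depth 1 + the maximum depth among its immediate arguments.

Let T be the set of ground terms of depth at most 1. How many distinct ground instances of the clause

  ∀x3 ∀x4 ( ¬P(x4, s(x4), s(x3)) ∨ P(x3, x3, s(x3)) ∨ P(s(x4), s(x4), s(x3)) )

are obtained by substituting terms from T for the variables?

Ground terms of depth ≤ 1:
  Let N_k = |{terms of depth ≤ k}|. Then N_0 = 5 and N_k = 5 + N_{k-1} for k ≥ 1 (one summand per function symbol, arity giving the exponent).
  N_0 = 5
  N_1 = 5 + 5 = 10
  Explicitly: a, b, e, c, d, s(a), s(b), s(e), s(c), s(d).
So there are 10 ground terms available for substitution.
There are 2 variables to instantiate (x3, x4), each occurring in at least one literal, so different choices give different ground instances.
Number of ground instances = 10^2 = 100.

100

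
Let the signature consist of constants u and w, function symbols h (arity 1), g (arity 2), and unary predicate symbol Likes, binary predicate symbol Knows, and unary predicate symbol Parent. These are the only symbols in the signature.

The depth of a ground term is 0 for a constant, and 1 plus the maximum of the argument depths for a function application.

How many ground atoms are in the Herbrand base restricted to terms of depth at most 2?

5624

First count ground terms of depth ≤ 2.
Let N_k = |{terms of depth ≤ k}|. Then N_0 = 2 and N_k = 2 + N_{k-1} + N_{k-1}^2 for k ≥ 1 (one summand per function symbol, arity giving the exponent).
N_0 = 2
N_1 = 2 + 2 + 2^2 = 8
N_2 = 2 + 8 + 8^2 = 74
So |H| = 74.
Each predicate of arity r yields |H|^r ground atoms (one per choice of an r-tuple from H):
  Likes: 74;  Knows: 74^2 = 5476;  Parent: 74
Total ground atoms: 74 + 5476 + 74 = 5624.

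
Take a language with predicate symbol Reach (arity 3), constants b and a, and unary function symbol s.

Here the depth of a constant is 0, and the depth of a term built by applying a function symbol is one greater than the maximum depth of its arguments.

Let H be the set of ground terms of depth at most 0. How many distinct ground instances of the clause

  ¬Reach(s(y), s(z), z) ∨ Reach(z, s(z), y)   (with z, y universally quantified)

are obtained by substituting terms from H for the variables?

4

Ground terms of depth ≤ 0:
  Write N_k for the number of ground terms of depth ≤ k. A term of depth ≤ k is either a constant or a function symbol applied to arguments of depth ≤ k−1, so N_k = 2 + N_{k-1}.
  N_0 = 2
So there are 2 ground terms available for substitution.
Each of z, y ranges independently over the available ground terms, and distinct assignments produce distinct instances.
Number of ground instances = 2^2 = 4.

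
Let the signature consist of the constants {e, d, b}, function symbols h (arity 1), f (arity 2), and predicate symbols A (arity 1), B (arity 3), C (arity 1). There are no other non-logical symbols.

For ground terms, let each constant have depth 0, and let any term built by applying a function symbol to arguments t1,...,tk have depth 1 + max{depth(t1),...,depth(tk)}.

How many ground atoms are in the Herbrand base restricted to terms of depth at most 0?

33

First count ground terms of depth ≤ 0.
Count level by level. With function symbols h/1, f/2, the terms of depth ≤ k are the 3 constants together with each function applied to depth-≤(k−1) tuples, so N_k = 3 + N_{k-1} + N_{k-1}^2.
N_0 = 3
So |H| = 3.
Ground atoms are formed by filling each argument slot of a predicate with a term from H, so an r-ary predicate gives |H|^r atoms:
  A: 3;  B: 3^3 = 27;  C: 3
Total ground atoms: 3 + 27 + 3 = 33.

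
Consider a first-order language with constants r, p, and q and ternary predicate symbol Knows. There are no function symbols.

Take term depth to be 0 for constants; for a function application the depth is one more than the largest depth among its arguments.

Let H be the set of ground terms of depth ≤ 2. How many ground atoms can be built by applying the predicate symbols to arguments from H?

27

First count ground terms of depth ≤ 2.
With no function symbols every ground term is a constant, so there are exactly 3 ground terms at every depth bound.
N_0 = 3
N_1 = 3
N_2 = 3
Explicitly: r, p, q.
So |H| = 3.
For each predicate symbol, the number of ground atoms is |H| raised to its arity; summing:
  Knows: 3^3 = 27
Total ground atoms: 27.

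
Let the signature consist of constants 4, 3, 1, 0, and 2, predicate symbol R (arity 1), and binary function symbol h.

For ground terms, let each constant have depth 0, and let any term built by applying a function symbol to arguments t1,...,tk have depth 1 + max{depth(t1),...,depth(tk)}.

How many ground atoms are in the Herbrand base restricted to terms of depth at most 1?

30

First count ground terms of depth ≤ 1.
Let N_k = |{terms of depth ≤ k}|. Then N_0 = 5 and N_k = 5 + N_{k-1}^2 for k ≥ 1 (one summand per function symbol, arity giving the exponent).
N_0 = 5
N_1 = 5 + 5^2 = 30
So |H| = 30.
Each predicate of arity r yields |H|^r ground atoms (one per choice of an r-tuple from H):
  R: 30
Total ground atoms: 30.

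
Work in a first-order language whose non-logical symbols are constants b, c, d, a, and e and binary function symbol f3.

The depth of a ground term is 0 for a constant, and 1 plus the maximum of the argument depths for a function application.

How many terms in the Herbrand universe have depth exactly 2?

Count level by level. With function symbols f3/2, the terms of depth ≤ k are the 5 constants together with each function applied to depth-≤(k−1) tuples, so N_k = 5 + N_{k-1}^2.
N_0 = 5
N_1 = 5 + 5^2 = 30
N_2 = 5 + 30^2 = 905
Terms of depth exactly 2: N_2 − N_1 = 905 − 30 = 875.

875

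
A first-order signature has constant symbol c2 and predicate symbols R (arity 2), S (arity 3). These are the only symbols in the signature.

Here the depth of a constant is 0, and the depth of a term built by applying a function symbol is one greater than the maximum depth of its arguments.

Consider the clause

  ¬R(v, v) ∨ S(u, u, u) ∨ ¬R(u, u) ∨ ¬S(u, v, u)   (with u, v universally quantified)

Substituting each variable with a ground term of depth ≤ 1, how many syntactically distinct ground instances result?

1

Ground terms of depth ≤ 1:
  With no function symbols every ground term is a constant, so there is exactly 1 ground term at every depth bound.
  N_0 = 1
  N_1 = 1
  Explicitly: c2.
So there is exactly 1 ground term available for substitution.
There are 2 variables to instantiate (u, v), each occurring in at least one literal, so different choices give different ground instances.
Number of ground instances = 1^2 = 1.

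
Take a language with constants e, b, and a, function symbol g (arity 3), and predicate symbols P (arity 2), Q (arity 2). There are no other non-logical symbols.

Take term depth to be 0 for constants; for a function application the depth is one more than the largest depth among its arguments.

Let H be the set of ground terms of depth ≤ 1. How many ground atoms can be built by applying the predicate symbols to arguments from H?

First count ground terms of depth ≤ 1.
Let N_k = |{terms of depth ≤ k}|. Then N_0 = 3 and N_k = 3 + N_{k-1}^3 for k ≥ 1 (one summand per function symbol, arity giving the exponent).
N_0 = 3
N_1 = 3 + 3^3 = 30
So |H| = 30.
Ground atoms are formed by filling each argument slot of a predicate with a term from H, so an r-ary predicate gives |H|^r atoms:
  P: 30^2 = 900;  Q: 30^2 = 900
Total ground atoms: 900 + 900 = 1800.

1800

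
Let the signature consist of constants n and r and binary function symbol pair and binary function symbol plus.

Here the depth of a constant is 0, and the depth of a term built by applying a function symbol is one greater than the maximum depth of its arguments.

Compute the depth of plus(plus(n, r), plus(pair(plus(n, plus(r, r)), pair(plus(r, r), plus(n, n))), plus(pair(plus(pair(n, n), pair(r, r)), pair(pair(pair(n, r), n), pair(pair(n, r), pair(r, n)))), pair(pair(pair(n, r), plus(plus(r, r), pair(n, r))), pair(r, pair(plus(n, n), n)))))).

depth(plus(n, r)) = 1 + max(0, 0) = 1
depth(plus(r, r)) = 1 + max(0, 0) = 1
depth(plus(n, plus(r, r))) = 1 + max(0, 1) = 2
depth(plus(n, n)) = 1 + max(0, 0) = 1
depth(pair(plus(r, r), plus(n, n))) = 1 + max(1, 1) = 2
depth(pair(plus(n, plus(r, r)), pair(plus(r, r), plus(n, n)))) = 1 + max(2, 2) = 3
depth(pair(n, n)) = 1 + max(0, 0) = 1
depth(pair(r, r)) = 1 + max(0, 0) = 1
depth(plus(pair(n, n), pair(r, r))) = 1 + max(1, 1) = 2
depth(pair(n, r)) = 1 + max(0, 0) = 1
depth(pair(pair(n, r), n)) = 1 + max(1, 0) = 2
depth(pair(r, n)) = 1 + max(0, 0) = 1
depth(pair(pair(n, r), pair(r, n))) = 1 + max(1, 1) = 2
depth(pair(pair(pair(n, r), n), pair(pair(n, r), pair(r, n)))) = 1 + max(2, 2) = 3
depth(pair(plus(pair(n, n), pair(r, r)), pair(pair(pair(n, r), n), pair(pair(n, r), pair(r, n))))) = 1 + max(2, 3) = 4
depth(plus(plus(r, r), pair(n, r))) = 1 + max(1, 1) = 2
depth(pair(pair(n, r), plus(plus(r, r), pair(n, r)))) = 1 + max(1, 2) = 3
depth(pair(plus(n, n), n)) = 1 + max(1, 0) = 2
depth(pair(r, pair(plus(n, n), n))) = 1 + max(0, 2) = 3
depth(pair(pair(pair(n, r), plus(plus(r, r), pair(n, r))), pair(r, pair(plus(n, n), n)))) = 1 + max(3, 3) = 4
depth(plus(pair(plus(pair(n, n), pair(r, r)), pair(pair(pair(n, r), n), pair(pair(n, r), pair(r, n)))), pair(pair(pair(n, r), plus(plus(r, r), pair(n, r))), pair(r, pair(plus(n, n), n))))) = 1 + max(4, 4) = 5
depth(plus(pair(plus(n, plus(r, r)), pair(plus(r, r), plus(n, n))), plus(pair(plus(pair(n, n), pair(r, r)), pair(pair(pair(n, r), n), pair(pair(n, r), pair(r, n)))), pair(pair(pair(n, r), plus(plus(r, r), pair(n, r))), pair(r, pair(plus(n, n), n)))))) = 1 + max(3, 5) = 6
depth(plus(plus(n, r), plus(pair(plus(n, plus(r, r)), pair(plus(r, r), plus(n, n))), plus(pair(plus(pair(n, n), pair(r, r)), pair(pair(pair(n, r), n), pair(pair(n, r), pair(r, n)))), pair(pair(pair(n, r), plus(plus(r, r), pair(n, r))), pair(r, pair(plus(n, n), n))))))) = 1 + max(1, 6) = 7

7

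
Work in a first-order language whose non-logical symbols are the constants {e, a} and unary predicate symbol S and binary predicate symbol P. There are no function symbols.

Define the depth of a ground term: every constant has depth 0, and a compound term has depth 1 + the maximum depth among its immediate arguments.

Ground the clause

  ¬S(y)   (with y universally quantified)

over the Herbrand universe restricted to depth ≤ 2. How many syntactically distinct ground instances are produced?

Ground terms of depth ≤ 2:
  With no function symbols every ground term is a constant, so there are exactly 2 ground terms at every depth bound.
  N_0 = 2
  N_1 = 2
  N_2 = 2
So there are 2 ground terms available for substitution.
There is 1 variable to instantiate (y),  occurring in at least one literal, so different choices give different ground instances.
Number of ground instances = 2.

2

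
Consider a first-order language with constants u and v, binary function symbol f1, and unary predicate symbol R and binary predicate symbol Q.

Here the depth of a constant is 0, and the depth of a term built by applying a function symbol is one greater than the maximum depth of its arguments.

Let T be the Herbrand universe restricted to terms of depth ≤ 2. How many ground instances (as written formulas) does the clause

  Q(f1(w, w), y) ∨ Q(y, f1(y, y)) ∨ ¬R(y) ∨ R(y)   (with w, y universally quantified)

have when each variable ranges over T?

Ground terms of depth ≤ 2:
  If N_k denotes the number of depth-≤k ground terms, the 2 constants give N_0 = 2, and each function symbol of arity r contributes N_{k-1}^r new terms at level k: N_k = 2 + N_{k-1}^2.
  N_0 = 2
  N_1 = 2 + 2^2 = 6
  N_2 = 2 + 6^2 = 38
So there are 38 ground terms available for substitution.
The clause has 2 distinct variables (w, y), each appearing in the body. In the free term algebra distinct substitutions yield syntactically distinct ground instances.
Number of ground instances = 38^2 = 1444.

1444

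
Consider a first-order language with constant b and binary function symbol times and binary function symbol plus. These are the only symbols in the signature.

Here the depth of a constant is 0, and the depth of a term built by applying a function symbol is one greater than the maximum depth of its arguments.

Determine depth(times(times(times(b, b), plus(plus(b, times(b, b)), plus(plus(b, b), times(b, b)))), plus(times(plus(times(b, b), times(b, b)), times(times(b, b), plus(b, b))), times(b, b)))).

5

depth(times(b, b)) = 1 + max(0, 0) = 1
depth(plus(b, times(b, b))) = 1 + max(0, 1) = 2
depth(plus(b, b)) = 1 + max(0, 0) = 1
depth(plus(plus(b, b), times(b, b))) = 1 + max(1, 1) = 2
depth(plus(plus(b, times(b, b)), plus(plus(b, b), times(b, b)))) = 1 + max(2, 2) = 3
depth(times(times(b, b), plus(plus(b, times(b, b)), plus(plus(b, b), times(b, b))))) = 1 + max(1, 3) = 4
depth(plus(times(b, b), times(b, b))) = 1 + max(1, 1) = 2
depth(times(times(b, b), plus(b, b))) = 1 + max(1, 1) = 2
depth(times(plus(times(b, b), times(b, b)), times(times(b, b), plus(b, b)))) = 1 + max(2, 2) = 3
depth(plus(times(plus(times(b, b), times(b, b)), times(times(b, b), plus(b, b))), times(b, b))) = 1 + max(3, 1) = 4
depth(times(times(times(b, b), plus(plus(b, times(b, b)), plus(plus(b, b), times(b, b)))), plus(times(plus(times(b, b), times(b, b)), times(times(b, b), plus(b, b))), times(b, b)))) = 1 + max(4, 4) = 5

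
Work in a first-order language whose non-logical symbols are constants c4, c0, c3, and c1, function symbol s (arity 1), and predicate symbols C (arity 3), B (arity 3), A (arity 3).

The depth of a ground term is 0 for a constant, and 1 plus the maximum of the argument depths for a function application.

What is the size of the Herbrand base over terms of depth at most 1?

1536

First count ground terms of depth ≤ 1.
Let N_k count ground terms of depth at most k. Each non-constant term of depth ≤ k is some function symbol applied to depth-≤(k−1) arguments, giving N_k = 4 + N_{k-1}.
N_0 = 4
N_1 = 4 + 4 = 8
Explicitly: c4, c0, c3, c1, s(c4), s(c0), s(c3), s(c1).
So |H| = 8.
Each predicate of arity r yields |H|^r ground atoms (one per choice of an r-tuple from H):
  C: 8^3 = 512;  B: 8^3 = 512;  A: 8^3 = 512
Total ground atoms: 512 + 512 + 512 = 1536.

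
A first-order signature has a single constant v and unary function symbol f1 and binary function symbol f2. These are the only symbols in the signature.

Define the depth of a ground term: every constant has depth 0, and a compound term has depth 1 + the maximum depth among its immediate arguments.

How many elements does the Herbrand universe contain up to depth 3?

If N_k denotes the number of depth-≤k ground terms, the 1 constant gives N_0 = 1, and each function symbol of arity r contributes N_{k-1}^r new terms at level k: N_k = 1 + N_{k-1} + N_{k-1}^2.
N_0 = 1
N_1 = 1 + 1 + 1^2 = 3
N_2 = 1 + 3 + 3^2 = 13
N_3 = 1 + 13 + 13^2 = 183

183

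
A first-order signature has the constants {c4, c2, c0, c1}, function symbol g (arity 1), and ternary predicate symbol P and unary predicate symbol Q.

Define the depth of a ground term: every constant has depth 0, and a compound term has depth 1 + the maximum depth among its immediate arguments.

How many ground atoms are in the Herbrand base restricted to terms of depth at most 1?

520

First count ground terms of depth ≤ 1.
Write N_k for the number of ground terms of depth ≤ k. A term of depth ≤ k is either a constant or a function symbol applied to arguments of depth ≤ k−1, so N_k = 4 + N_{k-1}.
N_0 = 4
N_1 = 4 + 4 = 8
Explicitly: c4, c2, c0, c1, g(c4), g(c2), g(c0), g(c1).
So |H| = 8.
A ground atom is a predicate applied to a tuple of terms from H, so the count is the sum over predicates of |H|^arity:
  P: 8^3 = 512;  Q: 8
Total ground atoms: 512 + 8 = 520.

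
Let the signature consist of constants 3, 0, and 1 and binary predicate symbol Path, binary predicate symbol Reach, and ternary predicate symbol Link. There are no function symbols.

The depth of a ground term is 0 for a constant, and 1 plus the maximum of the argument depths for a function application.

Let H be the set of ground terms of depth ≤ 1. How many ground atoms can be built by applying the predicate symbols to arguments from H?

First count ground terms of depth ≤ 1.
With no function symbols every ground term is a constant, so there are exactly 3 ground terms at every depth bound.
N_0 = 3
N_1 = 3
Explicitly: 3, 0, 1.
So |H| = 3.
Ground atoms are formed by filling each argument slot of a predicate with a term from H, so an r-ary predicate gives |H|^r atoms:
  Path: 3^2 = 9;  Reach: 3^2 = 9;  Link: 3^3 = 27
Total ground atoms: 9 + 9 + 27 = 45.

45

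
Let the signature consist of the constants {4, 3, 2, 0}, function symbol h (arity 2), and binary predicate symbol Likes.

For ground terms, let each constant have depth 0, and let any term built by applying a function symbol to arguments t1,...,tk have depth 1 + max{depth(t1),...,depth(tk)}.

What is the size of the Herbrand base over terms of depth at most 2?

163216

First count ground terms of depth ≤ 2.
Let N_k = |{terms of depth ≤ k}|. Then N_0 = 4 and N_k = 4 + N_{k-1}^2 for k ≥ 1 (one summand per function symbol, arity giving the exponent).
N_0 = 4
N_1 = 4 + 4^2 = 20
N_2 = 4 + 20^2 = 404
So |H| = 404.
Each predicate of arity r yields |H|^r ground atoms (one per choice of an r-tuple from H):
  Likes: 404^2 = 163216
Total ground atoms: 163216.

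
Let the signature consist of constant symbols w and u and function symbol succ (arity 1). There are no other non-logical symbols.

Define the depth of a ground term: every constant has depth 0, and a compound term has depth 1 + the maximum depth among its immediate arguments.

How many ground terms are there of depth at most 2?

6

If N_k denotes the number of depth-≤k ground terms, the 2 constants give N_0 = 2, and each function symbol of arity r contributes N_{k-1}^r new terms at level k: N_k = 2 + N_{k-1}.
N_0 = 2
N_1 = 2 + 2 = 4
N_2 = 2 + 4 = 6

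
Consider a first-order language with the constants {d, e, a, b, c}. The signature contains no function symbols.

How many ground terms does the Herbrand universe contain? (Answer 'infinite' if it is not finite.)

There are no function symbols, so every ground term is one of the 5 constants.
The Herbrand universe is {d, e, a, b, c}, which is finite with 5 elements.

5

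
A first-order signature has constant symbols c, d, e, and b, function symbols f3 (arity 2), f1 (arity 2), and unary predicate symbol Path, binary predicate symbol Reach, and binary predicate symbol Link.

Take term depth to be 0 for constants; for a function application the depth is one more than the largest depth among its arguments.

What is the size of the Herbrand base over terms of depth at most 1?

First count ground terms of depth ≤ 1.
If N_k denotes the number of depth-≤k ground terms, the 4 constants give N_0 = 4, and each function symbol of arity r contributes N_{k-1}^r new terms at level k: N_k = 4 + N_{k-1}^2 + N_{k-1}^2.
N_0 = 4
N_1 = 4 + 4^2 + 4^2 = 36
So |H| = 36.
For each predicate symbol, the number of ground atoms is |H| raised to its arity; summing:
  Path: 36;  Reach: 36^2 = 1296;  Link: 36^2 = 1296
Total ground atoms: 36 + 1296 + 1296 = 2628.

2628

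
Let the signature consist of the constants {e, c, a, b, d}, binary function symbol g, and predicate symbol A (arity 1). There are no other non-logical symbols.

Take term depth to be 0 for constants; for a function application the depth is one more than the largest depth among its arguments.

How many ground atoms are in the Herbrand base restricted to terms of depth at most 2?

905

First count ground terms of depth ≤ 2.
If N_k denotes the number of depth-≤k ground terms, the 5 constants give N_0 = 5, and each function symbol of arity r contributes N_{k-1}^r new terms at level k: N_k = 5 + N_{k-1}^2.
N_0 = 5
N_1 = 5 + 5^2 = 30
N_2 = 5 + 30^2 = 905
So |H| = 905.
Each predicate of arity r yields |H|^r ground atoms (one per choice of an r-tuple from H):
  A: 905
Total ground atoms: 905.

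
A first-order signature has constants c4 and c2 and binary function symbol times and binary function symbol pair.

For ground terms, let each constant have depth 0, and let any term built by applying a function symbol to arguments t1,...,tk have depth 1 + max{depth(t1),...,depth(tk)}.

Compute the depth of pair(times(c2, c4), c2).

depth(times(c2, c4)) = 1 + max(0, 0) = 1
depth(pair(times(c2, c4), c2)) = 1 + max(1, 0) = 2

2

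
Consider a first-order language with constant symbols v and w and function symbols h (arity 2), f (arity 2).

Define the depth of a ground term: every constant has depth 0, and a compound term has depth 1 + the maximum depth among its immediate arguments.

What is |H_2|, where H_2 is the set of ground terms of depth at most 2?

If N_k denotes the number of depth-≤k ground terms, the 2 constants give N_0 = 2, and each function symbol of arity r contributes N_{k-1}^r new terms at level k: N_k = 2 + N_{k-1}^2 + N_{k-1}^2.
N_0 = 2
N_1 = 2 + 2^2 + 2^2 = 10
N_2 = 2 + 10^2 + 10^2 = 202

202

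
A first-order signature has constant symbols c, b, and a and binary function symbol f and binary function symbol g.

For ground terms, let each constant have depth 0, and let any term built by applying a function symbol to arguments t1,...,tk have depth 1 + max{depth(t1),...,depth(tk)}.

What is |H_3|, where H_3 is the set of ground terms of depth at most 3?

If N_k denotes the number of depth-≤k ground terms, the 3 constants give N_0 = 3, and each function symbol of arity r contributes N_{k-1}^r new terms at level k: N_k = 3 + N_{k-1}^2 + N_{k-1}^2.
N_0 = 3
N_1 = 3 + 3^2 + 3^2 = 21
N_2 = 3 + 21^2 + 21^2 = 885
N_3 = 3 + 885^2 + 885^2 = 1566453

1566453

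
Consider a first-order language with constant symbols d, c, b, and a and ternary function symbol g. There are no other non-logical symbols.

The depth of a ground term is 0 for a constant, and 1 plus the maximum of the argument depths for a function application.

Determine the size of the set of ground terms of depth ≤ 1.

68

Write N_k for the number of ground terms of depth ≤ k. A term of depth ≤ k is either a constant or a function symbol applied to arguments of depth ≤ k−1, so N_k = 4 + N_{k-1}^3.
N_0 = 4
N_1 = 4 + 4^3 = 68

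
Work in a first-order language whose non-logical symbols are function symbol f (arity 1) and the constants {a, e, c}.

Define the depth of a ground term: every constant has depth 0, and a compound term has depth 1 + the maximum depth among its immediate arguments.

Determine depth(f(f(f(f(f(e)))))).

5

depth(f(e)) = 1 + depth(e) = 1 + 0 = 1
depth(f(f(e))) = 1 + depth(f(e)) = 1 + 1 = 2
depth(f(f(f(e)))) = 1 + depth(f(f(e))) = 1 + 2 = 3
depth(f(f(f(f(e))))) = 1 + depth(f(f(f(e)))) = 1 + 3 = 4
depth(f(f(f(f(f(e)))))) = 1 + depth(f(f(f(f(e))))) = 1 + 4 = 5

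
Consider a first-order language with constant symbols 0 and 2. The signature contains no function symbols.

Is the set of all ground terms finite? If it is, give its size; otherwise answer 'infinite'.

2

There are no function symbols, so every ground term is one of the 2 constants.
The Herbrand universe is {0, 2}, which is finite with 2 elements.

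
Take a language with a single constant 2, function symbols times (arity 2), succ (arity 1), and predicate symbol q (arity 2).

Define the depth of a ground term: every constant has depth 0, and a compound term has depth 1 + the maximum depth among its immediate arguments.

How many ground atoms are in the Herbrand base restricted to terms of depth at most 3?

33489

First count ground terms of depth ≤ 3.
Write N_k for the number of ground terms of depth ≤ k. A term of depth ≤ k is either a constant or a function symbol applied to arguments of depth ≤ k−1, so N_k = 1 + N_{k-1}^2 + N_{k-1}.
N_0 = 1
N_1 = 1 + 1^2 + 1 = 3
N_2 = 1 + 3^2 + 3 = 13
N_3 = 1 + 13^2 + 13 = 183
So |H| = 183.
For each predicate symbol, the number of ground atoms is |H| raised to its arity; summing:
  q: 183^2 = 33489
Total ground atoms: 33489.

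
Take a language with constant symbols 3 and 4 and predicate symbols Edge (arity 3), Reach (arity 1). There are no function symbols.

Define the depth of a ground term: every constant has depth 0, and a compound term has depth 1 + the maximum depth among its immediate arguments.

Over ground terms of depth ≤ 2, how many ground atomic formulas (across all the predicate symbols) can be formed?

First count ground terms of depth ≤ 2.
With no function symbols every ground term is a constant, so there are exactly 2 ground terms at every depth bound.
N_0 = 2
N_1 = 2
N_2 = 2
Explicitly: 3, 4.
So |H| = 2.
A ground atom is a predicate applied to a tuple of terms from H, so the count is the sum over predicates of |H|^arity:
  Edge: 2^3 = 8;  Reach: 2
Total ground atoms: 8 + 2 = 10.

10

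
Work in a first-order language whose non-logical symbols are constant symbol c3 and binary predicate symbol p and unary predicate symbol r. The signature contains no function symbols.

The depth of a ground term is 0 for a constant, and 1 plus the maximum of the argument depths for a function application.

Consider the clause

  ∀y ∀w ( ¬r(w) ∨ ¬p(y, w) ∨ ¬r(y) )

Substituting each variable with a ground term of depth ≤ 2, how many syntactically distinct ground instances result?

Ground terms of depth ≤ 2:
  With no function symbols every ground term is a constant, so there is exactly 1 ground term at every depth bound.
  N_0 = 1
  N_1 = 1
  N_2 = 1
So there is exactly 1 ground term available for substitution.
Each of y, w ranges independently over the available ground terms, and distinct assignments produce distinct instances.
Number of ground instances = 1^2 = 1.

1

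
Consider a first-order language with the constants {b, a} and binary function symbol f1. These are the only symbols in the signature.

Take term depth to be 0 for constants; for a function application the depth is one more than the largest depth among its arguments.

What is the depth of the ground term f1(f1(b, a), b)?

depth(f1(b, a)) = 1 + max(0, 0) = 1
depth(f1(f1(b, a), b)) = 1 + max(1, 0) = 2

2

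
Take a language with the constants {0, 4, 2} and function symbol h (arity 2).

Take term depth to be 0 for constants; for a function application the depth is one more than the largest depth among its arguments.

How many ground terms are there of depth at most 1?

Count level by level. With function symbols h/2, the terms of depth ≤ k are the 3 constants together with each function applied to depth-≤(k−1) tuples, so N_k = 3 + N_{k-1}^2.
N_0 = 3
N_1 = 3 + 3^2 = 12

12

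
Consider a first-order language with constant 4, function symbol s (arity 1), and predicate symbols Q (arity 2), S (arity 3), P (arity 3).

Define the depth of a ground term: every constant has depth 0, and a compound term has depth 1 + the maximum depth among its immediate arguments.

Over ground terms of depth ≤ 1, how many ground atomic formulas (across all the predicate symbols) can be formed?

First count ground terms of depth ≤ 1.
Count level by level. With function symbols s/1, the terms of depth ≤ k are the 1 constant together with each function applied to depth-≤(k−1) tuples, so N_k = 1 + N_{k-1}.
N_0 = 1
N_1 = 1 + 1 = 2
So |H| = 2.
Each predicate of arity r yields |H|^r ground atoms (one per choice of an r-tuple from H):
  Q: 2^2 = 4;  S: 2^3 = 8;  P: 2^3 = 8
Total ground atoms: 4 + 8 + 8 = 20.

20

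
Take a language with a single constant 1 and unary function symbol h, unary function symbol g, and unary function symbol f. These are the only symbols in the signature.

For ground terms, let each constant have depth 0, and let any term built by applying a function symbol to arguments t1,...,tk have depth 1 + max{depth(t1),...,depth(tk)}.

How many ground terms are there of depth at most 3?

Let N_k count ground terms of depth at most k. Each non-constant term of depth ≤ k is some function symbol applied to depth-≤(k−1) arguments, giving N_k = 1 + N_{k-1} + N_{k-1} + N_{k-1}.
N_0 = 1
N_1 = 1 + 1 + 1 + 1 = 4
N_2 = 1 + 4 + 4 + 4 = 13
N_3 = 1 + 13 + 13 + 13 = 40

40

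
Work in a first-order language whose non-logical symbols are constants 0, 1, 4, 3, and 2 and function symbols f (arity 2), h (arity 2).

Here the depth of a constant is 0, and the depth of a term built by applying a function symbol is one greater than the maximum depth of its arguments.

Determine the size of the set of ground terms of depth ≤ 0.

Let N_k count ground terms of depth at most k. Each non-constant term of depth ≤ k is some function symbol applied to depth-≤(k−1) arguments, giving N_k = 5 + N_{k-1}^2 + N_{k-1}^2.
N_0 = 5
Explicitly: 0, 1, 4, 3, 2.

5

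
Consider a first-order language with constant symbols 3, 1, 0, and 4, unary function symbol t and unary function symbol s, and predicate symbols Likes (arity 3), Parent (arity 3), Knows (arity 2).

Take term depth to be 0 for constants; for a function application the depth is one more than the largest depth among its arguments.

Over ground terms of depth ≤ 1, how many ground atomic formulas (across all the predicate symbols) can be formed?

3600

First count ground terms of depth ≤ 1.
Let N_k count ground terms of depth at most k. Each non-constant term of depth ≤ k is some function symbol applied to depth-≤(k−1) arguments, giving N_k = 4 + N_{k-1} + N_{k-1}.
N_0 = 4
N_1 = 4 + 4 + 4 = 12
So |H| = 12.
Each predicate of arity r yields |H|^r ground atoms (one per choice of an r-tuple from H):
  Likes: 12^3 = 1728;  Parent: 12^3 = 1728;  Knows: 12^2 = 144
Total ground atoms: 1728 + 1728 + 144 = 3600.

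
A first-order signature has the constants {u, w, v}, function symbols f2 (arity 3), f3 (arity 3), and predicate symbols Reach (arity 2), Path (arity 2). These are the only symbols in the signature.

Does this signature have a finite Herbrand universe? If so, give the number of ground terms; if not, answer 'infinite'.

The signature has at least one function symbol (f2, arity 3) and at least one constant (u).
Iterating f2 gives infinitely many distinct ground terms: u, f2(u, u, u), f2(f2(u, u, u), f2(u, u, u), f2(u, u, u)), ...
So the Herbrand universe is infinite.

infinite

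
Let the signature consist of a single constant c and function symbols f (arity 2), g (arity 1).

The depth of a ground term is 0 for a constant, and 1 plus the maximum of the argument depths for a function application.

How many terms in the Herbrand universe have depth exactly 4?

Count level by level. With function symbols f/2, g/1, the terms of depth ≤ k are the 1 constant together with each function applied to depth-≤(k−1) tuples, so N_k = 1 + N_{k-1}^2 + N_{k-1}.
N_0 = 1
N_1 = 1 + 1^2 + 1 = 3
N_2 = 1 + 3^2 + 3 = 13
N_3 = 1 + 13^2 + 13 = 183
N_4 = 1 + 183^2 + 183 = 33673
Terms of depth exactly 4: N_4 − N_3 = 33673 − 183 = 33490.

33490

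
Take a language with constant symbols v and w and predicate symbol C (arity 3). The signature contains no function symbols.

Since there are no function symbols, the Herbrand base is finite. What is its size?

With no function symbols, the Herbrand universe is just the 2 constants.
Ground atoms per predicate: C: 2^3 = 8.
Herbrand base size = 8 = 8.

8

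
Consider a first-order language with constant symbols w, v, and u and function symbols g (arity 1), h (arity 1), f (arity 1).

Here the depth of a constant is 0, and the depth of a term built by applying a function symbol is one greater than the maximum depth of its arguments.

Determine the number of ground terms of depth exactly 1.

9

Let N_k count ground terms of depth at most k. Each non-constant term of depth ≤ k is some function symbol applied to depth-≤(k−1) arguments, giving N_k = 3 + N_{k-1} + N_{k-1} + N_{k-1}.
N_0 = 3
N_1 = 3 + 3 + 3 + 3 = 12
Terms of depth exactly 1: N_1 − N_0 = 12 − 3 = 9.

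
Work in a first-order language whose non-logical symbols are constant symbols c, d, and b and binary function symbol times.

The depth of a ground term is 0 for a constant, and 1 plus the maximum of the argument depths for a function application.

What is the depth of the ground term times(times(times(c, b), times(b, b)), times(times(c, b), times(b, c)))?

3

depth(times(c, b)) = 1 + max(0, 0) = 1
depth(times(b, b)) = 1 + max(0, 0) = 1
depth(times(times(c, b), times(b, b))) = 1 + max(1, 1) = 2
depth(times(b, c)) = 1 + max(0, 0) = 1
depth(times(times(c, b), times(b, c))) = 1 + max(1, 1) = 2
depth(times(times(times(c, b), times(b, b)), times(times(c, b), times(b, c)))) = 1 + max(2, 2) = 3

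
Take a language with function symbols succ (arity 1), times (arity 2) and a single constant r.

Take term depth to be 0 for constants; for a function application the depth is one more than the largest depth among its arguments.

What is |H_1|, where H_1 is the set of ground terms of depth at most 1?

3

Write N_k for the number of ground terms of depth ≤ k. A term of depth ≤ k is either a constant or a function symbol applied to arguments of depth ≤ k−1, so N_k = 1 + N_{k-1} + N_{k-1}^2.
N_0 = 1
N_1 = 1 + 1 + 1^2 = 3
Explicitly: r, succ(r), times(r, r).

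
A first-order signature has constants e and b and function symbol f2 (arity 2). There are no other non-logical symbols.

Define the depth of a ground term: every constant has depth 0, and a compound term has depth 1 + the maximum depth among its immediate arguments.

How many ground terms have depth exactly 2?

Write N_k for the number of ground terms of depth ≤ k. A term of depth ≤ k is either a constant or a function symbol applied to arguments of depth ≤ k−1, so N_k = 2 + N_{k-1}^2.
N_0 = 2
N_1 = 2 + 2^2 = 6
N_2 = 2 + 6^2 = 38
Terms of depth exactly 2: N_2 − N_1 = 38 − 6 = 32.

32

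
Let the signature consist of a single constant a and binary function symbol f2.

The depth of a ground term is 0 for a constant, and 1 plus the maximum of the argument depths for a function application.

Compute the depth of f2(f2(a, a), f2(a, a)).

depth(f2(a, a)) = 1 + max(0, 0) = 1
depth(f2(f2(a, a), f2(a, a))) = 1 + max(1, 1) = 2

2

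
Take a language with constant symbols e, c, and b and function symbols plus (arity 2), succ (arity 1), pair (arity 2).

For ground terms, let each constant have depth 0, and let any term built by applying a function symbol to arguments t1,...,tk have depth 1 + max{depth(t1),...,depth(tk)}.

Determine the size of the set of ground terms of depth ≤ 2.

1179

Write N_k for the number of ground terms of depth ≤ k. A term of depth ≤ k is either a constant or a function symbol applied to arguments of depth ≤ k−1, so N_k = 3 + N_{k-1}^2 + N_{k-1} + N_{k-1}^2.
N_0 = 3
N_1 = 3 + 3^2 + 3 + 3^2 = 24
N_2 = 3 + 24^2 + 24 + 24^2 = 1179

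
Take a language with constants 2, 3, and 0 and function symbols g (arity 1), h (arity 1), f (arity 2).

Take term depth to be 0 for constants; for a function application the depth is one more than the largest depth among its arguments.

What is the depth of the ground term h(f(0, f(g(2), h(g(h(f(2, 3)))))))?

7

depth(g(2)) = 1 + depth(2) = 1 + 0 = 1
depth(f(2, 3)) = 1 + max(0, 0) = 1
depth(h(f(2, 3))) = 1 + depth(f(2, 3)) = 1 + 1 = 2
depth(g(h(f(2, 3)))) = 1 + depth(h(f(2, 3))) = 1 + 2 = 3
depth(h(g(h(f(2, 3))))) = 1 + depth(g(h(f(2, 3)))) = 1 + 3 = 4
depth(f(g(2), h(g(h(f(2, 3)))))) = 1 + max(1, 4) = 5
depth(f(0, f(g(2), h(g(h(f(2, 3))))))) = 1 + max(0, 5) = 6
depth(h(f(0, f(g(2), h(g(h(f(2, 3)))))))) = 1 + depth(f(0, f(g(2), h(g(h(f(2, 3))))))) = 1 + 6 = 7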